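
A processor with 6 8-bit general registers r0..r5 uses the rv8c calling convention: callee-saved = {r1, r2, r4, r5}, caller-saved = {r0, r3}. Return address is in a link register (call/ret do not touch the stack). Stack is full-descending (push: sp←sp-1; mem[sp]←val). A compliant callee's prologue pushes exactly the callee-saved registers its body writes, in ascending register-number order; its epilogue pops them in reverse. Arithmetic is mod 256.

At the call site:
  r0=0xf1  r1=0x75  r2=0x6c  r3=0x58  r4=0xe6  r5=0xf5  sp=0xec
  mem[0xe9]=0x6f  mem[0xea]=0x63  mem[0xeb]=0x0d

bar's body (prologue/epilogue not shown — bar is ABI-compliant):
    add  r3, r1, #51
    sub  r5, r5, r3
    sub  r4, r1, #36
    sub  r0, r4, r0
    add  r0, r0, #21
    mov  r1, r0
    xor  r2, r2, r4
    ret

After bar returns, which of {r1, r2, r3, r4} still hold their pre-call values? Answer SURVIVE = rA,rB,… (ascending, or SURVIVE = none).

SURVIVE = r1,r2,r4

prologue: push r1 → mem[0xeb]=0x75, sp=0xeb
prologue: push r2 → mem[0xea]=0x6c, sp=0xea
prologue: push r4 → mem[0xe9]=0xe6, sp=0xe9
prologue: push r5 → mem[0xe8]=0xf5, sp=0xe8
body[0] add  r3, r1, #51 → r3=0xa8
body[1] sub  r5, r5, r3 → r5=0x4d
body[2] sub  r4, r1, #36 → r4=0x51
body[3] sub  r0, r4, r0 → r0=0x60
body[4] add  r0, r0, #21 → r0=0x75
body[5] mov  r1, r0 → r1=0x75
body[6] xor  r2, r2, r4 → r2=0x3d
epilogue: pop r5=0xf5, sp=0xe9
epilogue: pop r4=0xe6, sp=0xea
epilogue: pop r2=0x6c, sp=0xeb
epilogue: pop r1=0x75, sp=0xec
r1: callee-saved, written=True
r2: callee-saved, written=True
r3: caller-saved, written=True
r4: callee-saved, written=True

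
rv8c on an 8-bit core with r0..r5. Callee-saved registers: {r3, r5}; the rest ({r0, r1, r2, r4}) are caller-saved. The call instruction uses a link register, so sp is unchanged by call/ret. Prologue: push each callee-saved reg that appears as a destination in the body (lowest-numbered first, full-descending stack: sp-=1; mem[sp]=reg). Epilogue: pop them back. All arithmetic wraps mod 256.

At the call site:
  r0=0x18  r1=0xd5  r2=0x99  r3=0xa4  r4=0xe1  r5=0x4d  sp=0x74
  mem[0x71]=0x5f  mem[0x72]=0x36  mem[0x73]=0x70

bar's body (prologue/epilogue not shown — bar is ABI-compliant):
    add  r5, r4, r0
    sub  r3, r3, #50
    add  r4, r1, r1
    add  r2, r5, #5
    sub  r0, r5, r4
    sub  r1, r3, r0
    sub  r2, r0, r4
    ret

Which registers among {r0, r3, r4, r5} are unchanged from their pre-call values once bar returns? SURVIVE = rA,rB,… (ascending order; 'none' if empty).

SURVIVE = r3,r5

prologue: push r3 → mem[0x73]=0xa4, sp=0x73
prologue: push r5 → mem[0x72]=0x4d, sp=0x72
body[0] add  r5, r4, r0 → r5=0xf9
body[1] sub  r3, r3, #50 → r3=0x72
body[2] add  r4, r1, r1 → r4=0xaa
body[3] add  r2, r5, #5 → r2=0xfe
body[4] sub  r0, r5, r4 → r0=0x4f
body[5] sub  r1, r3, r0 → r1=0x23
body[6] sub  r2, r0, r4 → r2=0xa5
epilogue: pop r5=0x4d, sp=0x73
epilogue: pop r3=0xa4, sp=0x74
r0: caller-saved, written=True
r3: callee-saved, written=True
r4: caller-saved, written=True
r5: callee-saved, written=True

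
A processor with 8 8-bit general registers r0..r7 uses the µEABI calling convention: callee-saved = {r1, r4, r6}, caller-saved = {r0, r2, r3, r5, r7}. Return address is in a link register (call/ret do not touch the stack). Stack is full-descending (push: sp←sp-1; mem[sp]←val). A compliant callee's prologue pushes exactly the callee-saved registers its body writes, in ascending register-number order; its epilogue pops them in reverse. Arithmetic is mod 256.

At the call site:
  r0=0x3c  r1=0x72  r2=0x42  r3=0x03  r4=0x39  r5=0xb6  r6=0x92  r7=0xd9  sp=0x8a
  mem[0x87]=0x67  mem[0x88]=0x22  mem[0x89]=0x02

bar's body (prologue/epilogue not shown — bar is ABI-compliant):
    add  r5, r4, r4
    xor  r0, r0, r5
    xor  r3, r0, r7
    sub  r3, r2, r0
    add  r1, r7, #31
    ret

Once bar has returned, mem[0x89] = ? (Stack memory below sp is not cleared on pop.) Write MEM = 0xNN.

MEM = 0x72

prologue: push r1 → mem[0x89]=0x72, sp=0x89
body[0] add  r5, r4, r4 → r5=0x72
body[1] xor  r0, r0, r5 → r0=0x4e
body[2] xor  r3, r0, r7 → r3=0x97
body[3] sub  r3, r2, r0 → r3=0xf4
body[4] add  r1, r7, #31 → r1=0xf8
epilogue: pop r1=0x72, sp=0x8a
prologue pushed ['r1'] at ['0x89']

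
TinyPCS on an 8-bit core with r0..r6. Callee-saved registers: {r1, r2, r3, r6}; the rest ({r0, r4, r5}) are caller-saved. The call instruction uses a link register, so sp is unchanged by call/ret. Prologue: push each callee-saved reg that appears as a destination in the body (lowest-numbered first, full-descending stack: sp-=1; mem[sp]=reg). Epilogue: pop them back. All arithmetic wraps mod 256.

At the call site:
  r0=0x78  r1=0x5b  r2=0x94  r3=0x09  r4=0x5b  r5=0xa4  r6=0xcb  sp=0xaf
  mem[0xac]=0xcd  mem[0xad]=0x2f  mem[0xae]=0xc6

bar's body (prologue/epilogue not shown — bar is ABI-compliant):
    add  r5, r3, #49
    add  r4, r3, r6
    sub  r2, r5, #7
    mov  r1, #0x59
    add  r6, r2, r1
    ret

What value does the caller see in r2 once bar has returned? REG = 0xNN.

prologue: push r1 -> mem[0xae]=0x5b, sp=0xae
prologue: push r2 -> mem[0xad]=0x94, sp=0xad
prologue: push r6 -> mem[0xac]=0xcb, sp=0xac
body[0] add  r5, r3, #49 -> r5=0x3a
body[1] add  r4, r3, r6 -> r4=0xd4
body[2] sub  r2, r5, #7 -> r2=0x33
body[3] mov  r1, #0x59 -> r1=0x59
body[4] add  r6, r2, r1 -> r6=0x8c
epilogue: pop r6=0xcb, sp=0xad
epilogue: pop r2=0x94, sp=0xae
epilogue: pop r1=0x5b, sp=0xaf
r2 is callee-saved -> restored

REG = 0x94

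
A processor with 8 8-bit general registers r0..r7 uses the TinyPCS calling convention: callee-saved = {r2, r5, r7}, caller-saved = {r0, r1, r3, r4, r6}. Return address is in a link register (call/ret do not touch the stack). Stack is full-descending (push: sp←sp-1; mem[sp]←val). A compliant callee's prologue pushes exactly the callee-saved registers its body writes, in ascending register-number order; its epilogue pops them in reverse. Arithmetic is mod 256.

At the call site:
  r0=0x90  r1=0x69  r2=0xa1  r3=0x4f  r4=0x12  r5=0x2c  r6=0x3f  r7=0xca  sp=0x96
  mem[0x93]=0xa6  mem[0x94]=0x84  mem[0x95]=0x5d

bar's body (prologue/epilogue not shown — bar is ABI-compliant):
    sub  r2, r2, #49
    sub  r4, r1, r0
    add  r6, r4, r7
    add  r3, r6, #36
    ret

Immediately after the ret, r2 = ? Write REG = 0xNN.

prologue: push r2 -> mem[0x95]=0xa1, sp=0x95
body[0] sub  r2, r2, #49 -> r2=0x70
body[1] sub  r4, r1, r0 -> r4=0xd9
body[2] add  r6, r4, r7 -> r6=0xa3
body[3] add  r3, r6, #36 -> r3=0xc7
epilogue: pop r2=0xa1, sp=0x96
r2 is callee-saved -> restored

REG = 0xa1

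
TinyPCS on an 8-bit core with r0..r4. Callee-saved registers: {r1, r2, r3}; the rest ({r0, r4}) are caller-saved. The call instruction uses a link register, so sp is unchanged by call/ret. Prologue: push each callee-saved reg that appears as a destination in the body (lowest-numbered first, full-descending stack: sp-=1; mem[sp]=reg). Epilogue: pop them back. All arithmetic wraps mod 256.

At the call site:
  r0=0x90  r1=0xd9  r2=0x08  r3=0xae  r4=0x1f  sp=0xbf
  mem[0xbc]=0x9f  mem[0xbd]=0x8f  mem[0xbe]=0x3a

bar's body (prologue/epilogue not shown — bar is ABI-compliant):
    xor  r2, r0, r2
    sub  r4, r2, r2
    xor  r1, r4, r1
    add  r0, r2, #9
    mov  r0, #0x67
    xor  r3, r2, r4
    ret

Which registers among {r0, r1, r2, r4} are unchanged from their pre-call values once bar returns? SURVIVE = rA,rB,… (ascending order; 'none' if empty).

SURVIVE = r1,r2

prologue: push r1 → mem[0xbe]=0xd9, sp=0xbe
prologue: push r2 → mem[0xbd]=0x08, sp=0xbd
prologue: push r3 → mem[0xbc]=0xae, sp=0xbc
body[0] xor  r2, r0, r2 → r2=0x98
body[1] sub  r4, r2, r2 → r4=0x00
body[2] xor  r1, r4, r1 → r1=0xd9
body[3] add  r0, r2, #9 → r0=0xa1
body[4] mov  r0, #0x67 → r0=0x67
body[5] xor  r3, r2, r4 → r3=0x98
epilogue: pop r3=0xae, sp=0xbd
epilogue: pop r2=0x08, sp=0xbe
epilogue: pop r1=0xd9, sp=0xbf
r0: caller-saved, written=True
r1: callee-saved, written=True
r2: callee-saved, written=True
r4: caller-saved, written=True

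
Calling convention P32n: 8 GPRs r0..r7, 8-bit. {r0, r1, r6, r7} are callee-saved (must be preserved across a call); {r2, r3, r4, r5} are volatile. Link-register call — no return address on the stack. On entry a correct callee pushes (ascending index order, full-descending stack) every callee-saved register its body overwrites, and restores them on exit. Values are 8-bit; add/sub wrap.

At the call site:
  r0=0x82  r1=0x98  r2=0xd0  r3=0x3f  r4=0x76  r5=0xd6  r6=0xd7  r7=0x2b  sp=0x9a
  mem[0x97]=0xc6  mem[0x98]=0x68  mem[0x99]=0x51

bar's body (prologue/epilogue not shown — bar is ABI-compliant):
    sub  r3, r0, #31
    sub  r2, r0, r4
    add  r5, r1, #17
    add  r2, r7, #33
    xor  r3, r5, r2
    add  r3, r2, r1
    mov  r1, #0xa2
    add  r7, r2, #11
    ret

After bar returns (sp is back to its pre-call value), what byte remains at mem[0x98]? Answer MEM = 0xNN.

MEM = 0x2b

prologue: push r1 → mem[0x99]=0x98, sp=0x99
prologue: push r7 → mem[0x98]=0x2b, sp=0x98
body[0] sub  r3, r0, #31 → r3=0x63
body[1] sub  r2, r0, r4 → r2=0x0c
body[2] add  r5, r1, #17 → r5=0xa9
body[3] add  r2, r7, #33 → r2=0x4c
body[4] xor  r3, r5, r2 → r3=0xe5
body[5] add  r3, r2, r1 → r3=0xe4
body[6] mov  r1, #0xa2 → r1=0xa2
body[7] add  r7, r2, #11 → r7=0x57
epilogue: pop r7=0x2b, sp=0x99
epilogue: pop r1=0x98, sp=0x9a
prologue pushed ['r1', 'r7'] at ['0x99', '0x98']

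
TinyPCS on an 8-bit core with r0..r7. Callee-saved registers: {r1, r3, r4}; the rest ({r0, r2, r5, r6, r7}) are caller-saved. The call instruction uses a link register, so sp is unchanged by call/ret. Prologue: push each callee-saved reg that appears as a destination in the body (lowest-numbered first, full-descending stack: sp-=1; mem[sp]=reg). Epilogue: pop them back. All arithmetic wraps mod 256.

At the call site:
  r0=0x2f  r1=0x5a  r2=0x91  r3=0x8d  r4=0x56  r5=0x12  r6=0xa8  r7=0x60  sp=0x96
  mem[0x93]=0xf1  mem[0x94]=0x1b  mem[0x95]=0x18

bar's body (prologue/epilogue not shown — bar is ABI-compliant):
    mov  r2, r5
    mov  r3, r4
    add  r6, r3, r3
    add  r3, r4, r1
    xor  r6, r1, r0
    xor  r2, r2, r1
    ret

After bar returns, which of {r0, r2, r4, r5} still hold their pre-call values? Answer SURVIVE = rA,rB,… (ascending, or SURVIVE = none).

SURVIVE = r0,r4,r5

prologue: push r3 -> mem[0x95]=0x8d, sp=0x95
body[0] mov  r2, r5 -> r2=0x12
body[1] mov  r3, r4 -> r3=0x56
body[2] add  r6, r3, r3 -> r6=0xac
body[3] add  r3, r4, r1 -> r3=0xb0
body[4] xor  r6, r1, r0 -> r6=0x75
body[5] xor  r2, r2, r1 -> r2=0x48
epilogue: pop r3=0x8d, sp=0x96
r0: caller-saved, written=False
r2: caller-saved, written=True
r4: callee-saved, written=False
r5: caller-saved, written=False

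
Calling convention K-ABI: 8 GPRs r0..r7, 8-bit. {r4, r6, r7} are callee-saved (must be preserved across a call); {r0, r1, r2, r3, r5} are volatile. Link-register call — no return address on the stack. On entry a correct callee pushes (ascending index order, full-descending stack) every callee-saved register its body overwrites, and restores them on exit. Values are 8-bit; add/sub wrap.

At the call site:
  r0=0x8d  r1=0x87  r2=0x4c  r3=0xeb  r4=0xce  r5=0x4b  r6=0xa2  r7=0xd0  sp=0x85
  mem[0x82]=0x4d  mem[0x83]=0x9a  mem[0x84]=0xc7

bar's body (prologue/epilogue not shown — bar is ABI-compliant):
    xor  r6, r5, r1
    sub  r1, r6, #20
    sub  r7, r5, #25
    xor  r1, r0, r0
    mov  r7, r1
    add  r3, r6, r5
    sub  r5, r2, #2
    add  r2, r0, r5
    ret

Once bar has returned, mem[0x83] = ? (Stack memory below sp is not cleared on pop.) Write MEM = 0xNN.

MEM = 0xd0

prologue: push r6 -> mem[0x84]=0xa2, sp=0x84
prologue: push r7 -> mem[0x83]=0xd0, sp=0x83
body[0] xor  r6, r5, r1 -> r6=0xcc
body[1] sub  r1, r6, #20 -> r1=0xb8
body[2] sub  r7, r5, #25 -> r7=0x32
body[3] xor  r1, r0, r0 -> r1=0x00
body[4] mov  r7, r1 -> r7=0x00
body[5] add  r3, r6, r5 -> r3=0x17
body[6] sub  r5, r2, #2 -> r5=0x4a
body[7] add  r2, r0, r5 -> r2=0xd7
epilogue: pop r7=0xd0, sp=0x84
epilogue: pop r6=0xa2, sp=0x85
prologue pushed ['r6', 'r7'] at ['0x84', '0x83']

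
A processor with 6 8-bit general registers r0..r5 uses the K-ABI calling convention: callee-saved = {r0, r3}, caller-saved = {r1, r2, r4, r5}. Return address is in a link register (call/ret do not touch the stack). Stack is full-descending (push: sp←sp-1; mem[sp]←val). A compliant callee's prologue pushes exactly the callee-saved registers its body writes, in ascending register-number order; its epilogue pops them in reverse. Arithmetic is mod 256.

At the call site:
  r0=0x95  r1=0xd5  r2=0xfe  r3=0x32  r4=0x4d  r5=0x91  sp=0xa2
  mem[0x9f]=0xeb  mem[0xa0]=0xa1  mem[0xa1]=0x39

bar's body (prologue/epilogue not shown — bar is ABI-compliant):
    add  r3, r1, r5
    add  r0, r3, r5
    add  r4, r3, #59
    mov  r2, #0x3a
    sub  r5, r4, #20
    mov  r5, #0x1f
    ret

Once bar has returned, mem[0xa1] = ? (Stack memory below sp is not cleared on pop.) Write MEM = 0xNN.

MEM = 0x95

prologue: push r0 → mem[0xa1]=0x95, sp=0xa1
prologue: push r3 → mem[0xa0]=0x32, sp=0xa0
body[0] add  r3, r1, r5 → r3=0x66
body[1] add  r0, r3, r5 → r0=0xf7
body[2] add  r4, r3, #59 → r4=0xa1
body[3] mov  r2, #0x3a → r2=0x3a
body[4] sub  r5, r4, #20 → r5=0x8d
body[5] mov  r5, #0x1f → r5=0x1f
epilogue: pop r3=0x32, sp=0xa1
epilogue: pop r0=0x95, sp=0xa2
prologue pushed ['r0', 'r3'] at ['0xa1', '0xa0']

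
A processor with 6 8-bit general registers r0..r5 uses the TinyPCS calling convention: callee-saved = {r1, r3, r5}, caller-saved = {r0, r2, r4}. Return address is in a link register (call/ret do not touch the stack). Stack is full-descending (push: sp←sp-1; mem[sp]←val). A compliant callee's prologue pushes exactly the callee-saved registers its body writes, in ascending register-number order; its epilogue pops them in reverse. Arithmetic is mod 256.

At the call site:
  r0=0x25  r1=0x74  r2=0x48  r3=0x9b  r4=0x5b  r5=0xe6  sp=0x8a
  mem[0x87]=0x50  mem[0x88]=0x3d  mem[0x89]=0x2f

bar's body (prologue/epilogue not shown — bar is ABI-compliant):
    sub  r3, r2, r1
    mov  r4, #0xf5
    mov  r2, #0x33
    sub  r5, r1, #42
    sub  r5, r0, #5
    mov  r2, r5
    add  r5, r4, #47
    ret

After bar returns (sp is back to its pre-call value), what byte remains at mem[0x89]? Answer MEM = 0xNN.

MEM = 0x9b

prologue: push r3 -> mem[0x89]=0x9b, sp=0x89
prologue: push r5 -> mem[0x88]=0xe6, sp=0x88
body[0] sub  r3, r2, r1 -> r3=0xd4
body[1] mov  r4, #0xf5 -> r4=0xf5
body[2] mov  r2, #0x33 -> r2=0x33
body[3] sub  r5, r1, #42 -> r5=0x4a
body[4] sub  r5, r0, #5 -> r5=0x20
body[5] mov  r2, r5 -> r2=0x20
body[6] add  r5, r4, #47 -> r5=0x24
epilogue: pop r5=0xe6, sp=0x89
epilogue: pop r3=0x9b, sp=0x8a
prologue pushed ['r3', 'r5'] at ['0x89', '0x88']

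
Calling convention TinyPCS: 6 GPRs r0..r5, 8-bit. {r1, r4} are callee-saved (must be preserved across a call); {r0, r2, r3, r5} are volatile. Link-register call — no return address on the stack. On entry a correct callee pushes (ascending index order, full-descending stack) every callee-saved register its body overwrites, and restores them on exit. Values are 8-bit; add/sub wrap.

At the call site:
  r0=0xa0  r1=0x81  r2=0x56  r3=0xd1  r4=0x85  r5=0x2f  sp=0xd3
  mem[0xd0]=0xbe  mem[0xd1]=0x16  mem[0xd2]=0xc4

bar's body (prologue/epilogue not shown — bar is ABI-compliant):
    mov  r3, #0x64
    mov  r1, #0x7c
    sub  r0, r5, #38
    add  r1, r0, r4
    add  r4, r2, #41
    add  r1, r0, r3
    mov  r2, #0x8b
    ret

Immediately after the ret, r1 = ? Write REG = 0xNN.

REG = 0x81

prologue: push r1 → mem[0xd2]=0x81, sp=0xd2
prologue: push r4 → mem[0xd1]=0x85, sp=0xd1
body[0] mov  r3, #0x64 → r3=0x64
body[1] mov  r1, #0x7c → r1=0x7c
body[2] sub  r0, r5, #38 → r0=0x09
body[3] add  r1, r0, r4 → r1=0x8e
body[4] add  r4, r2, #41 → r4=0x7f
body[5] add  r1, r0, r3 → r1=0x6d
body[6] mov  r2, #0x8b → r2=0x8b
epilogue: pop r4=0x85, sp=0xd2
epilogue: pop r1=0x81, sp=0xd3
r1 is callee-saved → restored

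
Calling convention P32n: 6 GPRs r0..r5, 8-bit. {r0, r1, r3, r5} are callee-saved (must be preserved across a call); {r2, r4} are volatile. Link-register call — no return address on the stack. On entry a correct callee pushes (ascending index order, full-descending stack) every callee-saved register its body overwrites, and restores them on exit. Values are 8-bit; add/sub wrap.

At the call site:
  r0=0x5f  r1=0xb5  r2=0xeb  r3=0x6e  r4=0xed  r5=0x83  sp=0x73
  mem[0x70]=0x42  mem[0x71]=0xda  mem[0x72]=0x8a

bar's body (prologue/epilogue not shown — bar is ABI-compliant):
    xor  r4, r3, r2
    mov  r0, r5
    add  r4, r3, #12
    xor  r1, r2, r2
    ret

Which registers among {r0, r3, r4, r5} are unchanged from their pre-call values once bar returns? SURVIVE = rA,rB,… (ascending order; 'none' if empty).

prologue: push r0 → mem[0x72]=0x5f, sp=0x72
prologue: push r1 → mem[0x71]=0xb5, sp=0x71
body[0] xor  r4, r3, r2 → r4=0x85
body[1] mov  r0, r5 → r0=0x83
body[2] add  r4, r3, #12 → r4=0x7a
body[3] xor  r1, r2, r2 → r1=0x00
epilogue: pop r1=0xb5, sp=0x72
epilogue: pop r0=0x5f, sp=0x73
r0: callee-saved, written=True
r3: callee-saved, written=False
r4: caller-saved, written=True
r5: callee-saved, written=False

SURVIVE = r0,r3,r5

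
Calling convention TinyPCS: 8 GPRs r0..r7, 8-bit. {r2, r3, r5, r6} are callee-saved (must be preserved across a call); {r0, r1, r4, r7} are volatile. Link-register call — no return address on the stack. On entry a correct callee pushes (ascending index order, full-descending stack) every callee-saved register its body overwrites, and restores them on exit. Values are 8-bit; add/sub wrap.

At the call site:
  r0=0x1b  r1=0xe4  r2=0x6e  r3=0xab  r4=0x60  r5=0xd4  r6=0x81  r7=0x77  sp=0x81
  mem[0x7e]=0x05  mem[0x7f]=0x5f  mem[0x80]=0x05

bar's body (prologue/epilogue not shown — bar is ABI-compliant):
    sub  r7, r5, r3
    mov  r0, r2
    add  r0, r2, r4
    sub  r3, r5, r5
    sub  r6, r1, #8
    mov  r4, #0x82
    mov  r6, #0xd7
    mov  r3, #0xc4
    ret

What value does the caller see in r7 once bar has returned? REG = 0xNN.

prologue: push r3 -> mem[0x80]=0xab, sp=0x80
prologue: push r6 -> mem[0x7f]=0x81, sp=0x7f
body[0] sub  r7, r5, r3 -> r7=0x29
body[1] mov  r0, r2 -> r0=0x6e
body[2] add  r0, r2, r4 -> r0=0xce
body[3] sub  r3, r5, r5 -> r3=0x00
body[4] sub  r6, r1, #8 -> r6=0xdc
body[5] mov  r4, #0x82 -> r4=0x82
body[6] mov  r6, #0xd7 -> r6=0xd7
body[7] mov  r3, #0xc4 -> r3=0xc4
epilogue: pop r6=0x81, sp=0x80
epilogue: pop r3=0xab, sp=0x81
r7 is caller-saved -> body value

REG = 0x29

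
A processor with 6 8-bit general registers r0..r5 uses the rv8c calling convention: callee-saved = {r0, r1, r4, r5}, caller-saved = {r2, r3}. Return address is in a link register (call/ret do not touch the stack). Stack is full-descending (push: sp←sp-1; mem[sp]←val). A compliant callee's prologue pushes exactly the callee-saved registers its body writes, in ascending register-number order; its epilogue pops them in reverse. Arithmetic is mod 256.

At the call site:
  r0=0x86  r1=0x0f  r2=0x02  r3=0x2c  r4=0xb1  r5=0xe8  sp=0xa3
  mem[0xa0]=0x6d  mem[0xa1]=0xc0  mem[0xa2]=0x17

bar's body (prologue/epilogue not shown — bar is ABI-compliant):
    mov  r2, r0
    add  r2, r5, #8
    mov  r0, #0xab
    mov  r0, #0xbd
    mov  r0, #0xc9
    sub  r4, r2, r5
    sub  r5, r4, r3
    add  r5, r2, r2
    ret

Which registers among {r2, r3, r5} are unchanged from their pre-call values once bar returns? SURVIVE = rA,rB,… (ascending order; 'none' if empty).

SURVIVE = r3,r5

prologue: push r0 -> mem[0xa2]=0x86, sp=0xa2
prologue: push r4 -> mem[0xa1]=0xb1, sp=0xa1
prologue: push r5 -> mem[0xa0]=0xe8, sp=0xa0
body[0] mov  r2, r0 -> r2=0x86
body[1] add  r2, r5, #8 -> r2=0xf0
body[2] mov  r0, #0xab -> r0=0xab
body[3] mov  r0, #0xbd -> r0=0xbd
body[4] mov  r0, #0xc9 -> r0=0xc9
body[5] sub  r4, r2, r5 -> r4=0x08
body[6] sub  r5, r4, r3 -> r5=0xdc
body[7] add  r5, r2, r2 -> r5=0xe0
epilogue: pop r5=0xe8, sp=0xa1
epilogue: pop r4=0xb1, sp=0xa2
epilogue: pop r0=0x86, sp=0xa3
r2: caller-saved, written=True
r3: caller-saved, written=False
r5: callee-saved, written=True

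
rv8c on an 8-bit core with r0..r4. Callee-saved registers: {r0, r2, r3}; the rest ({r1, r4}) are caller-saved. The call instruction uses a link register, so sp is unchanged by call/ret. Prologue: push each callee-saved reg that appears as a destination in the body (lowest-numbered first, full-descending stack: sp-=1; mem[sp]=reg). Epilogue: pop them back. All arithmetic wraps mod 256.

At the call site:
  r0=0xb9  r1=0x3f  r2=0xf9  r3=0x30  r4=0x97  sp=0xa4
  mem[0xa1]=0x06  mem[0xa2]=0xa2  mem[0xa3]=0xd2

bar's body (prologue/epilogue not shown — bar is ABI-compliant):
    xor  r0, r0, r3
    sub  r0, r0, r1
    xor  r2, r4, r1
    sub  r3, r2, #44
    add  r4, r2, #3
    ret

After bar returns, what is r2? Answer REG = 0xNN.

prologue: push r0 → mem[0xa3]=0xb9, sp=0xa3
prologue: push r2 → mem[0xa2]=0xf9, sp=0xa2
prologue: push r3 → mem[0xa1]=0x30, sp=0xa1
body[0] xor  r0, r0, r3 → r0=0x89
body[1] sub  r0, r0, r1 → r0=0x4a
body[2] xor  r2, r4, r1 → r2=0xa8
body[3] sub  r3, r2, #44 → r3=0x7c
body[4] add  r4, r2, #3 → r4=0xab
epilogue: pop r3=0x30, sp=0xa2
epilogue: pop r2=0xf9, sp=0xa3
epilogue: pop r0=0xb9, sp=0xa4
r2 is callee-saved → restored

REG = 0xf9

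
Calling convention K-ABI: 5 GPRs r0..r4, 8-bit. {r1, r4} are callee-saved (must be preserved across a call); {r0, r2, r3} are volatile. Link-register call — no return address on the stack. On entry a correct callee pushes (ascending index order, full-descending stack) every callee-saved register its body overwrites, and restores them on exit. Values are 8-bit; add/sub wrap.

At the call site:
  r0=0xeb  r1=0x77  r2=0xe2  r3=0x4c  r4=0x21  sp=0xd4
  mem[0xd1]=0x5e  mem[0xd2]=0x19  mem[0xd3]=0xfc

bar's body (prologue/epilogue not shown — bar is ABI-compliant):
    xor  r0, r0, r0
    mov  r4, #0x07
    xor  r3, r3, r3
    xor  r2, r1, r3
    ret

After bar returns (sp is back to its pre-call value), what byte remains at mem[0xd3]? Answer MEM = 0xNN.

MEM = 0x21

prologue: push r4 → mem[0xd3]=0x21, sp=0xd3
body[0] xor  r0, r0, r0 → r0=0x00
body[1] mov  r4, #0x07 → r4=0x07
body[2] xor  r3, r3, r3 → r3=0x00
body[3] xor  r2, r1, r3 → r2=0x77
epilogue: pop r4=0x21, sp=0xd4
prologue pushed ['r4'] at ['0xd3']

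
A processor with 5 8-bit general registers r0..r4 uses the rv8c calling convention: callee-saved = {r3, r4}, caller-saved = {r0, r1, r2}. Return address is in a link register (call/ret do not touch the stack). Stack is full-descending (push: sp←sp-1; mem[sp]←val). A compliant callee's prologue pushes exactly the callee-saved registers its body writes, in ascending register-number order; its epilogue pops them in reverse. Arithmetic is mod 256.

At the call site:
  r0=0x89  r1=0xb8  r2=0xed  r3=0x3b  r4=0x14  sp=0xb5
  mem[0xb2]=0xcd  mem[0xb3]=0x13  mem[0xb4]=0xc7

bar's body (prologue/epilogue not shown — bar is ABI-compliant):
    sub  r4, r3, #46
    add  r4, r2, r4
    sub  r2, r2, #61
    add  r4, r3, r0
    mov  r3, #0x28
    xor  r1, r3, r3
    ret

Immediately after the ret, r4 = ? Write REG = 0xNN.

REG = 0x14

prologue: push r3 -> mem[0xb4]=0x3b, sp=0xb4
prologue: push r4 -> mem[0xb3]=0x14, sp=0xb3
body[0] sub  r4, r3, #46 -> r4=0x0d
body[1] add  r4, r2, r4 -> r4=0xfa
body[2] sub  r2, r2, #61 -> r2=0xb0
body[3] add  r4, r3, r0 -> r4=0xc4
body[4] mov  r3, #0x28 -> r3=0x28
body[5] xor  r1, r3, r3 -> r1=0x00
epilogue: pop r4=0x14, sp=0xb4
epilogue: pop r3=0x3b, sp=0xb5
r4 is callee-saved -> restored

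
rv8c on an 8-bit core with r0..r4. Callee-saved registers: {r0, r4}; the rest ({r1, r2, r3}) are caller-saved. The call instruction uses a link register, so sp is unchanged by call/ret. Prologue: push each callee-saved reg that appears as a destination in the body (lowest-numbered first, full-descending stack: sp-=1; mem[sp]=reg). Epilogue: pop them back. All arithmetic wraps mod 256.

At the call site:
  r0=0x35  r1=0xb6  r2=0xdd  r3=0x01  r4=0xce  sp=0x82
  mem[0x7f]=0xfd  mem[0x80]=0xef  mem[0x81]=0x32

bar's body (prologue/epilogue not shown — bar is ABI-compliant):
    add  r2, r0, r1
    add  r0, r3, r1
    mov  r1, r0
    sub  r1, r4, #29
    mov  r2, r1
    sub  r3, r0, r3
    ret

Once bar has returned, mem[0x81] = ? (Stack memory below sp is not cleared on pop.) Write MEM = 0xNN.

prologue: push r0 -> mem[0x81]=0x35, sp=0x81
body[0] add  r2, r0, r1 -> r2=0xeb
body[1] add  r0, r3, r1 -> r0=0xb7
body[2] mov  r1, r0 -> r1=0xb7
body[3] sub  r1, r4, #29 -> r1=0xb1
body[4] mov  r2, r1 -> r2=0xb1
body[5] sub  r3, r0, r3 -> r3=0xb6
epilogue: pop r0=0x35, sp=0x82
prologue pushed ['r0'] at ['0x81']

MEM = 0x35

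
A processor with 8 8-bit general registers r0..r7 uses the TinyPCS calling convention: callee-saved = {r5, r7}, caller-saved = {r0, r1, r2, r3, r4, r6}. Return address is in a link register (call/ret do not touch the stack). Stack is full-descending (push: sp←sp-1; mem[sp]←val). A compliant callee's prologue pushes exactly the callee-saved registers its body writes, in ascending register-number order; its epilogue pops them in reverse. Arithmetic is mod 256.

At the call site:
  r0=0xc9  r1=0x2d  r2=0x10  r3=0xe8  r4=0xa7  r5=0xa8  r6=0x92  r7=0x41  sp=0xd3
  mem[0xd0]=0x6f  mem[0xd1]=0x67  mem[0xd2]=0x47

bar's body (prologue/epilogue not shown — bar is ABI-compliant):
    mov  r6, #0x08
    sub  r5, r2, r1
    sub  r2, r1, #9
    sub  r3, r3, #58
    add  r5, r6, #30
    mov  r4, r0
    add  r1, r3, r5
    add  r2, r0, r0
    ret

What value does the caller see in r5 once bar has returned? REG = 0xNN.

prologue: push r5 → mem[0xd2]=0xa8, sp=0xd2
body[0] mov  r6, #0x08 → r6=0x08
body[1] sub  r5, r2, r1 → r5=0xe3
body[2] sub  r2, r1, #9 → r2=0x24
body[3] sub  r3, r3, #58 → r3=0xae
body[4] add  r5, r6, #30 → r5=0x26
body[5] mov  r4, r0 → r4=0xc9
body[6] add  r1, r3, r5 → r1=0xd4
body[7] add  r2, r0, r0 → r2=0x92
epilogue: pop r5=0xa8, sp=0xd3
r5 is callee-saved → restored

REG = 0xa8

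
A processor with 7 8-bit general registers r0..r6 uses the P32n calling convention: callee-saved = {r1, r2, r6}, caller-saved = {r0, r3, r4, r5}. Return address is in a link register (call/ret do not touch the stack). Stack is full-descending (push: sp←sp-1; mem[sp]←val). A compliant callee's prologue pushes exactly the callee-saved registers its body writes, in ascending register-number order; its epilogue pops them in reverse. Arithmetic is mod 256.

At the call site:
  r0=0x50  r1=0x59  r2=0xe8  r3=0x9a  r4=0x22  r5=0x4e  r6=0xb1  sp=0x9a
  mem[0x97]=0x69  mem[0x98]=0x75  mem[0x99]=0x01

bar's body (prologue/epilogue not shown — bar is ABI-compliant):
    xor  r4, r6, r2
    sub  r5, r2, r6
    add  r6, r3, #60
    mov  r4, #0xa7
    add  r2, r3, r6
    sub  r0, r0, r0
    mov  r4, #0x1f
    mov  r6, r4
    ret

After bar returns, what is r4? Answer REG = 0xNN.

REG = 0x1f

prologue: push r2 -> mem[0x99]=0xe8, sp=0x99
prologue: push r6 -> mem[0x98]=0xb1, sp=0x98
body[0] xor  r4, r6, r2 -> r4=0x59
body[1] sub  r5, r2, r6 -> r5=0x37
body[2] add  r6, r3, #60 -> r6=0xd6
body[3] mov  r4, #0xa7 -> r4=0xa7
body[4] add  r2, r3, r6 -> r2=0x70
body[5] sub  r0, r0, r0 -> r0=0x00
body[6] mov  r4, #0x1f -> r4=0x1f
body[7] mov  r6, r4 -> r6=0x1f
epilogue: pop r6=0xb1, sp=0x99
epilogue: pop r2=0xe8, sp=0x9a
r4 is caller-saved -> body value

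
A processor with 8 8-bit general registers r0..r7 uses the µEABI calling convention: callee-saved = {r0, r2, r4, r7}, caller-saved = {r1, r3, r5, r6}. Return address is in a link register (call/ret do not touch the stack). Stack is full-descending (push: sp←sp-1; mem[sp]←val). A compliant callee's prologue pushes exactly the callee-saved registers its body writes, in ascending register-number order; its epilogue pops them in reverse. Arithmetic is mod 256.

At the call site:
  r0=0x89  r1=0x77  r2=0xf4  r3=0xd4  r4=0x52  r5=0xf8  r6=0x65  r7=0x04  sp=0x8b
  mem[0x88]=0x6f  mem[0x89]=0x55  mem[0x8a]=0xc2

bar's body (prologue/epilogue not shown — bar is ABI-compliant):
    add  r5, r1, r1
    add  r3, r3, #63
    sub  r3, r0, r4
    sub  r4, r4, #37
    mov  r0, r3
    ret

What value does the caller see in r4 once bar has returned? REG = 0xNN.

prologue: push r0 -> mem[0x8a]=0x89, sp=0x8a
prologue: push r4 -> mem[0x89]=0x52, sp=0x89
body[0] add  r5, r1, r1 -> r5=0xee
body[1] add  r3, r3, #63 -> r3=0x13
body[2] sub  r3, r0, r4 -> r3=0x37
body[3] sub  r4, r4, #37 -> r4=0x2d
body[4] mov  r0, r3 -> r0=0x37
epilogue: pop r4=0x52, sp=0x8a
epilogue: pop r0=0x89, sp=0x8b
r4 is callee-saved -> restored

REG = 0x52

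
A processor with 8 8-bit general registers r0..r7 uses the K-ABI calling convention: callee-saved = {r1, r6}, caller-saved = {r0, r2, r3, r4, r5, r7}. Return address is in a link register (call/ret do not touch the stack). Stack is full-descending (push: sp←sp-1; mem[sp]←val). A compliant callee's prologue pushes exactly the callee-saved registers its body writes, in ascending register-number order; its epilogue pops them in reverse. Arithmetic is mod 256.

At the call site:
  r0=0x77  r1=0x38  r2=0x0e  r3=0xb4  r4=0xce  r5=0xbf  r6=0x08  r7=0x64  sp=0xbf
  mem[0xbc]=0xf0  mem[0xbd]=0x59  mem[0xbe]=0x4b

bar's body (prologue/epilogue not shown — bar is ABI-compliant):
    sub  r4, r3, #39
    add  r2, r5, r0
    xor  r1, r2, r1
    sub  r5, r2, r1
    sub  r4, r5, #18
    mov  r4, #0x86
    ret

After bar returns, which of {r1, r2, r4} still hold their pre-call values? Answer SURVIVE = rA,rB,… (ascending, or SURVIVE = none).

prologue: push r1 → mem[0xbe]=0x38, sp=0xbe
body[0] sub  r4, r3, #39 → r4=0x8d
body[1] add  r2, r5, r0 → r2=0x36
body[2] xor  r1, r2, r1 → r1=0x0e
body[3] sub  r5, r2, r1 → r5=0x28
body[4] sub  r4, r5, #18 → r4=0x16
body[5] mov  r4, #0x86 → r4=0x86
epilogue: pop r1=0x38, sp=0xbf
r1: callee-saved, written=True
r2: caller-saved, written=True
r4: caller-saved, written=True

SURVIVE = r1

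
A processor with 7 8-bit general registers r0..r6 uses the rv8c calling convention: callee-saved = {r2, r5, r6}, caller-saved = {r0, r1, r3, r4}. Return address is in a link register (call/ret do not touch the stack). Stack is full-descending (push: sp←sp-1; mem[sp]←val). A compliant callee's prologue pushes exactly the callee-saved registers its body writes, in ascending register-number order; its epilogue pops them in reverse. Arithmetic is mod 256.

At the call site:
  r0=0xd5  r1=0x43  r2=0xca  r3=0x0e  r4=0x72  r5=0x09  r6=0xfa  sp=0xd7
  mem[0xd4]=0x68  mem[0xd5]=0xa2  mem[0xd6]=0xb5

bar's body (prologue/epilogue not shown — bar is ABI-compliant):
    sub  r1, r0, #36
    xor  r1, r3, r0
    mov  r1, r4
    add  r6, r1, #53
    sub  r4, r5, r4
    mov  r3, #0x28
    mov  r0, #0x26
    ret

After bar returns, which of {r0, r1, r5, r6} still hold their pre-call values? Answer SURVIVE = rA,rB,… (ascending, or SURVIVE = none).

prologue: push r6 -> mem[0xd6]=0xfa, sp=0xd6
body[0] sub  r1, r0, #36 -> r1=0xb1
body[1] xor  r1, r3, r0 -> r1=0xdb
body[2] mov  r1, r4 -> r1=0x72
body[3] add  r6, r1, #53 -> r6=0xa7
body[4] sub  r4, r5, r4 -> r4=0x97
body[5] mov  r3, #0x28 -> r3=0x28
body[6] mov  r0, #0x26 -> r0=0x26
epilogue: pop r6=0xfa, sp=0xd7
r0: caller-saved, written=True
r1: caller-saved, written=True
r5: callee-saved, written=False
r6: callee-saved, written=True

SURVIVE = r5,r6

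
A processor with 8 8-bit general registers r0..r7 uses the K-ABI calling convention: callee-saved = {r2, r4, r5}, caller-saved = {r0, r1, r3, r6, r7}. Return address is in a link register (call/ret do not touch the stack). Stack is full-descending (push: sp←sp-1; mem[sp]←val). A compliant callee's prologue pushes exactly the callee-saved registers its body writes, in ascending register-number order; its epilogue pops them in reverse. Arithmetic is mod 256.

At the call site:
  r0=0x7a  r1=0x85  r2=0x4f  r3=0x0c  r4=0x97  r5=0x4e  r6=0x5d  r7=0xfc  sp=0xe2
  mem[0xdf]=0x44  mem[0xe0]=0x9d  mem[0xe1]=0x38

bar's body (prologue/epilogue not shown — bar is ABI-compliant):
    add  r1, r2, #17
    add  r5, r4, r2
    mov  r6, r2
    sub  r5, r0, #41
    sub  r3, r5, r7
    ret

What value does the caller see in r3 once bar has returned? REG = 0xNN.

prologue: push r5 → mem[0xe1]=0x4e, sp=0xe1
body[0] add  r1, r2, #17 → r1=0x60
body[1] add  r5, r4, r2 → r5=0xe6
body[2] mov  r6, r2 → r6=0x4f
body[3] sub  r5, r0, #41 → r5=0x51
body[4] sub  r3, r5, r7 → r3=0x55
epilogue: pop r5=0x4e, sp=0xe2
r3 is caller-saved → body value

REG = 0x55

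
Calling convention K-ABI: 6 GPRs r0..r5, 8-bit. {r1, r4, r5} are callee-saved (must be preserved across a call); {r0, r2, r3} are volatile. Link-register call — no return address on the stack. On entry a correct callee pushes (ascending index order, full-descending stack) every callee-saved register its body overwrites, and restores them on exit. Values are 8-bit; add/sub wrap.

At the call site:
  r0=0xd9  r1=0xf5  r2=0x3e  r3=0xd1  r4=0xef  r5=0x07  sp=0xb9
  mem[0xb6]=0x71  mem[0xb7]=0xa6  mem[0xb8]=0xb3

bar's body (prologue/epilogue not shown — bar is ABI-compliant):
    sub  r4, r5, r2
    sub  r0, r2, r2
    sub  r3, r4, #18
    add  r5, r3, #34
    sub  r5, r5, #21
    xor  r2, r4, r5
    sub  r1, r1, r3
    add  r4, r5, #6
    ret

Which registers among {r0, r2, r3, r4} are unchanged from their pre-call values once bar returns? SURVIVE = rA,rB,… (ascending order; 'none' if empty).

SURVIVE = r4

prologue: push r1 → mem[0xb8]=0xf5, sp=0xb8
prologue: push r4 → mem[0xb7]=0xef, sp=0xb7
prologue: push r5 → mem[0xb6]=0x07, sp=0xb6
body[0] sub  r4, r5, r2 → r4=0xc9
body[1] sub  r0, r2, r2 → r0=0x00
body[2] sub  r3, r4, #18 → r3=0xb7
body[3] add  r5, r3, #34 → r5=0xd9
body[4] sub  r5, r5, #21 → r5=0xc4
body[5] xor  r2, r4, r5 → r2=0x0d
body[6] sub  r1, r1, r3 → r1=0x3e
body[7] add  r4, r5, #6 → r4=0xca
epilogue: pop r5=0x07, sp=0xb7
epilogue: pop r4=0xef, sp=0xb8
epilogue: pop r1=0xf5, sp=0xb9
r0: caller-saved, written=True
r2: caller-saved, written=True
r3: caller-saved, written=True
r4: callee-saved, written=True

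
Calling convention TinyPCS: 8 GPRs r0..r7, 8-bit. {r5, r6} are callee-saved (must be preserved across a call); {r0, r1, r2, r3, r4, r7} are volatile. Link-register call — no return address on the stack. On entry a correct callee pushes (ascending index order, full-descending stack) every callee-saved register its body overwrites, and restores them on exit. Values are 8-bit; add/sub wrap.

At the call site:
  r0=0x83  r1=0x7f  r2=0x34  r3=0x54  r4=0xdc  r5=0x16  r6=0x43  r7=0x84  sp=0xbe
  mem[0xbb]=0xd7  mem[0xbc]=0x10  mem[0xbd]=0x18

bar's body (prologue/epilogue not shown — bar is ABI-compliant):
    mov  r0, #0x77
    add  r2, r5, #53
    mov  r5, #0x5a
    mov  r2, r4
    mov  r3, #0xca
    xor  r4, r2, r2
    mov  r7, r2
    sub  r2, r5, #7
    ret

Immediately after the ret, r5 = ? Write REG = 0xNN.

prologue: push r5 -> mem[0xbd]=0x16, sp=0xbd
body[0] mov  r0, #0x77 -> r0=0x77
body[1] add  r2, r5, #53 -> r2=0x4b
body[2] mov  r5, #0x5a -> r5=0x5a
body[3] mov  r2, r4 -> r2=0xdc
body[4] mov  r3, #0xca -> r3=0xca
body[5] xor  r4, r2, r2 -> r4=0x00
body[6] mov  r7, r2 -> r7=0xdc
body[7] sub  r2, r5, #7 -> r2=0x53
epilogue: pop r5=0x16, sp=0xbe
r5 is callee-saved -> restored

REG = 0x16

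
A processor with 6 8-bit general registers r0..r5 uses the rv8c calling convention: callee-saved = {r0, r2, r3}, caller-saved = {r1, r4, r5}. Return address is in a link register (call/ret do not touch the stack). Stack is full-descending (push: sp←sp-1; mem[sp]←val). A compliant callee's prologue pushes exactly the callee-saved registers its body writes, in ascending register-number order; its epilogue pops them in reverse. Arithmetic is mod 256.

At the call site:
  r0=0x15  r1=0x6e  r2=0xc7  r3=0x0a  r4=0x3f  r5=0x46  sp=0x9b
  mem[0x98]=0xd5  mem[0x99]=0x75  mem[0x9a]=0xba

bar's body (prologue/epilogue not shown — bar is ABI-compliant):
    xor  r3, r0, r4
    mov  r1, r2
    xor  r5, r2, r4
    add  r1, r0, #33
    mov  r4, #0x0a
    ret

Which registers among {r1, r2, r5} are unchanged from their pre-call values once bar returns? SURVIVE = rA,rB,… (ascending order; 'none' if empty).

SURVIVE = r2

prologue: push r3 -> mem[0x9a]=0x0a, sp=0x9a
body[0] xor  r3, r0, r4 -> r3=0x2a
body[1] mov  r1, r2 -> r1=0xc7
body[2] xor  r5, r2, r4 -> r5=0xf8
body[3] add  r1, r0, #33 -> r1=0x36
body[4] mov  r4, #0x0a -> r4=0x0a
epilogue: pop r3=0x0a, sp=0x9b
r1: caller-saved, written=True
r2: callee-saved, written=False
r5: caller-saved, written=True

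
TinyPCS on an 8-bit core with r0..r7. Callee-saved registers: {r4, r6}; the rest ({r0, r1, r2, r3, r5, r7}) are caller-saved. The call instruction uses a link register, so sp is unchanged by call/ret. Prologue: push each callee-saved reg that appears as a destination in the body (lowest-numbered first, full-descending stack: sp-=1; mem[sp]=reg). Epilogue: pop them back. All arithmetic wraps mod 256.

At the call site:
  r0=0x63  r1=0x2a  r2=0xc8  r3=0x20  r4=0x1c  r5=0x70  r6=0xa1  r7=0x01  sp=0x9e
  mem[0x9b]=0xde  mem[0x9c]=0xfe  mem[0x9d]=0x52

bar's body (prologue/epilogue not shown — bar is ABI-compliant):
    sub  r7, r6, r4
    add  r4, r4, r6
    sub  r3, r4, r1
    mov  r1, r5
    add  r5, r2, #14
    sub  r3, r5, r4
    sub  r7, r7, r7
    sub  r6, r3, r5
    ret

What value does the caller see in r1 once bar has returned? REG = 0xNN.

REG = 0x70

prologue: push r4 -> mem[0x9d]=0x1c, sp=0x9d
prologue: push r6 -> mem[0x9c]=0xa1, sp=0x9c
body[0] sub  r7, r6, r4 -> r7=0x85
body[1] add  r4, r4, r6 -> r4=0xbd
body[2] sub  r3, r4, r1 -> r3=0x93
body[3] mov  r1, r5 -> r1=0x70
body[4] add  r5, r2, #14 -> r5=0xd6
body[5] sub  r3, r5, r4 -> r3=0x19
body[6] sub  r7, r7, r7 -> r7=0x00
body[7] sub  r6, r3, r5 -> r6=0x43
epilogue: pop r6=0xa1, sp=0x9d
epilogue: pop r4=0x1c, sp=0x9e
r1 is caller-saved -> body value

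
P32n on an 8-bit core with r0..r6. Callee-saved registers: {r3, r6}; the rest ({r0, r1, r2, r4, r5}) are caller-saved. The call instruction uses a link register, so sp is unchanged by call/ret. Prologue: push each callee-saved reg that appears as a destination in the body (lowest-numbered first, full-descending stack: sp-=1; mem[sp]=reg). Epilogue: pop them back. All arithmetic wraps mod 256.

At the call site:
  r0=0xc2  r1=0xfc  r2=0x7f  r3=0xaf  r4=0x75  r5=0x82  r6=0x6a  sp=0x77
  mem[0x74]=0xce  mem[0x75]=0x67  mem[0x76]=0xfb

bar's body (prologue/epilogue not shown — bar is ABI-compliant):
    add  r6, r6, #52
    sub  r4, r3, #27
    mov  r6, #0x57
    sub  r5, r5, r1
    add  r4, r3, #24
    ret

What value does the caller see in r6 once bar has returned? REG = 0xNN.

prologue: push r6 → mem[0x76]=0x6a, sp=0x76
body[0] add  r6, r6, #52 → r6=0x9e
body[1] sub  r4, r3, #27 → r4=0x94
body[2] mov  r6, #0x57 → r6=0x57
body[3] sub  r5, r5, r1 → r5=0x86
body[4] add  r4, r3, #24 → r4=0xc7
epilogue: pop r6=0x6a, sp=0x77
r6 is callee-saved → restored

REG = 0x6a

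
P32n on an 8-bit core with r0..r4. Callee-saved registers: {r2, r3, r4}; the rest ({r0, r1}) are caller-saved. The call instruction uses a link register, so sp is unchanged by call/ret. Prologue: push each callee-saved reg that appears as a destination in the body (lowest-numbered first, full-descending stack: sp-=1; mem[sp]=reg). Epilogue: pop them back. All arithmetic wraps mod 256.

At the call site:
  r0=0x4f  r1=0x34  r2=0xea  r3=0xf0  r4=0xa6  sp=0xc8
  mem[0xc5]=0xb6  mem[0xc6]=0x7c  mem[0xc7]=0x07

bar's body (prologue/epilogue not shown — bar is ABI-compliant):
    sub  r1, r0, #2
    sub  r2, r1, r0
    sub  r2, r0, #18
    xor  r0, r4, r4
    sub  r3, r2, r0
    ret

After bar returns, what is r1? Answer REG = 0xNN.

prologue: push r2 → mem[0xc7]=0xea, sp=0xc7
prologue: push r3 → mem[0xc6]=0xf0, sp=0xc6
body[0] sub  r1, r0, #2 → r1=0x4d
body[1] sub  r2, r1, r0 → r2=0xfe
body[2] sub  r2, r0, #18 → r2=0x3d
body[3] xor  r0, r4, r4 → r0=0x00
body[4] sub  r3, r2, r0 → r3=0x3d
epilogue: pop r3=0xf0, sp=0xc7
epilogue: pop r2=0xea, sp=0xc8
r1 is caller-saved → body value

REG = 0x4d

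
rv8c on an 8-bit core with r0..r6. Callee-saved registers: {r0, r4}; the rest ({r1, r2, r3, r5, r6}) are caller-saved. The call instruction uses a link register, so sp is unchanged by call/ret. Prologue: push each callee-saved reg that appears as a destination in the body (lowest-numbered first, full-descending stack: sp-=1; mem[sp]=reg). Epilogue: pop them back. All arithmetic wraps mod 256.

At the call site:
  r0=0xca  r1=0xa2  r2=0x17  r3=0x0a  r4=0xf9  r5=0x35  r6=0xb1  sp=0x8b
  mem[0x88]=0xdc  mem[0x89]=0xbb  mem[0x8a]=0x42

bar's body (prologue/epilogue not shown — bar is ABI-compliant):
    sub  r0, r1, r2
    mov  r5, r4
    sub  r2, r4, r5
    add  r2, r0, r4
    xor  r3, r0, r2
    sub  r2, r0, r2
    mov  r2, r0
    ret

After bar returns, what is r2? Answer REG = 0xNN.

REG = 0x8b

prologue: push r0 → mem[0x8a]=0xca, sp=0x8a
body[0] sub  r0, r1, r2 → r0=0x8b
body[1] mov  r5, r4 → r5=0xf9
body[2] sub  r2, r4, r5 → r2=0x00
body[3] add  r2, r0, r4 → r2=0x84
body[4] xor  r3, r0, r2 → r3=0x0f
body[5] sub  r2, r0, r2 → r2=0x07
body[6] mov  r2, r0 → r2=0x8b
epilogue: pop r0=0xca, sp=0x8b
r2 is caller-saved → body value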